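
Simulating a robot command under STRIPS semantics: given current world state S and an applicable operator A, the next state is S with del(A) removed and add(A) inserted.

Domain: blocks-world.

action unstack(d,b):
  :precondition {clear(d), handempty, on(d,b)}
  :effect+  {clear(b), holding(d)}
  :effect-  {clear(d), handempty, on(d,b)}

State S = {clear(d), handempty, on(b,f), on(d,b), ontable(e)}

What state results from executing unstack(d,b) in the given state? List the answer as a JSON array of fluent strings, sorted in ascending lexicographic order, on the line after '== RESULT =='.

Compute (S \ del) ∪ add:
  pre ⊆ S: {clear(d), handempty, on(d,b)} ⊆ S  — applicable
  S \ del = {on(b,f), ontable(e)}
  ∪ add   = {clear(b), holding(d), on(b,f), ontable(e)}

== RESULT ==
["clear(b)", "holding(d)", "on(b,f)", "ontable(e)"]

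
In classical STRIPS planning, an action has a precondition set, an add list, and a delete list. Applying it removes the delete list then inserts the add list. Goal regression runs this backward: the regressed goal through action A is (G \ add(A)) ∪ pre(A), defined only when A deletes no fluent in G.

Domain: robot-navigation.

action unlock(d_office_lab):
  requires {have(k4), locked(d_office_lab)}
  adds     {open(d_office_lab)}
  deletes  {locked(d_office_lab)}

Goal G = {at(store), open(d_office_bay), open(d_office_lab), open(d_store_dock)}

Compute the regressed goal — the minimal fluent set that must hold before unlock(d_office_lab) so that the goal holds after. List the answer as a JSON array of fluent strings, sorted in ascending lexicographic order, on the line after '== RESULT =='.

Regress:
  G ∩ del = {}  (empty — regression defined)
  G \ add = {at(store), open(d_office_bay), open(d_office_lab), open(d_store_dock)} \ {open(d_office_lab)} = {at(store), open(d_office_bay), open(d_store_dock)}
  ∪ pre   = {at(store), open(d_office_bay), open(d_store_dock)} ∪ {have(k4), locked(d_office_lab)}
          = {at(store), have(k4), locked(d_office_lab), open(d_office_bay), open(d_store_dock)}

== RESULT ==
["at(store)", "have(k4)", "locked(d_office_lab)", "open(d_office_bay)", "open(d_store_dock)"]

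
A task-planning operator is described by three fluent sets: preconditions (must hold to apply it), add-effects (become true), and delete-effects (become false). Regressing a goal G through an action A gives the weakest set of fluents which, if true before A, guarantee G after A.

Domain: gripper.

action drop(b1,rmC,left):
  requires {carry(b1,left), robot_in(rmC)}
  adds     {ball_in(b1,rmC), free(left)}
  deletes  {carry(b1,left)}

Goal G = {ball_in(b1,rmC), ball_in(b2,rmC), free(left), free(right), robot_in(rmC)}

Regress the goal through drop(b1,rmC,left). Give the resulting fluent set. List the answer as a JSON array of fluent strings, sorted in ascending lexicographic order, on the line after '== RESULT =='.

Regress:
  G ∩ del = {}  (empty — regression defined)
  G \ add = {ball_in(b1,rmC), ball_in(b2,rmC), free(left), free(right), robot_in(rmC)} \ {ball_in(b1,rmC), free(left)} = {ball_in(b2,rmC), free(right), robot_in(rmC)}
  ∪ pre   = {ball_in(b2,rmC), free(right), robot_in(rmC)} ∪ {carry(b1,left), robot_in(rmC)}
          = {ball_in(b2,rmC), carry(b1,left), free(right), robot_in(rmC)}

== RESULT ==
["ball_in(b2,rmC)", "carry(b1,left)", "free(right)", "robot_in(rmC)"]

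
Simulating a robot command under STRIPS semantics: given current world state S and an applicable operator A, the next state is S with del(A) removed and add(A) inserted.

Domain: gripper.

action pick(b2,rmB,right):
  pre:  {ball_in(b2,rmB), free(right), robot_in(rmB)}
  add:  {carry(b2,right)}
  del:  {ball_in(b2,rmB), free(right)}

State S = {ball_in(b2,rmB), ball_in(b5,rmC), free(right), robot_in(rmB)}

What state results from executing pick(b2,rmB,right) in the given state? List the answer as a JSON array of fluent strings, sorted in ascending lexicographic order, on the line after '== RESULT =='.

Compute (S \ del) ∪ add:
  pre ⊆ S: {ball_in(b2,rmB), free(right), robot_in(rmB)} ⊆ S  — applicable
  S \ del = {ball_in(b5,rmC), robot_in(rmB)}
  ∪ add   = {ball_in(b5,rmC), carry(b2,right), robot_in(rmB)}

== RESULT ==
["ball_in(b5,rmC)", "carry(b2,right)", "robot_in(rmB)"]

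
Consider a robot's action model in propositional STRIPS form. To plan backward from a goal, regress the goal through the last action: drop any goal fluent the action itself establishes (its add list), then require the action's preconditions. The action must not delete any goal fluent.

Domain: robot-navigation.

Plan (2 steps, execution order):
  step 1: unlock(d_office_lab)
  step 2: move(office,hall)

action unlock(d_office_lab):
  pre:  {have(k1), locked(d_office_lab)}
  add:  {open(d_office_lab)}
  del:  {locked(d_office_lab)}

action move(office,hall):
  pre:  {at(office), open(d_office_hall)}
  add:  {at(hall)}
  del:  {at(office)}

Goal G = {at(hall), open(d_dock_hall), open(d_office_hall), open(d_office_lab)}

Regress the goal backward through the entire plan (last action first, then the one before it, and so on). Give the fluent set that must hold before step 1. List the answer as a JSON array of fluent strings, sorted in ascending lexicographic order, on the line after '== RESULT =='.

Regress step by step:
  through step 2 (move(office,hall)): drop {at(hall)}, keep {open(d_dock_hall), open(d_office_hall), open(d_office_lab)}, require {at(office), open(d_office_hall)}
    → {at(office), open(d_dock_hall), open(d_office_hall), open(d_office_lab)}
  through step 1 (unlock(d_office_lab)): drop {open(d_office_lab)}, keep {at(office), open(d_dock_hall), open(d_office_hall)}, require {have(k1), locked(d_office_lab)}
    → {at(office), have(k1), locked(d_office_lab), open(d_dock_hall), open(d_office_hall)}

== RESULT ==
["at(office)", "have(k1)", "locked(d_office_lab)", "open(d_dock_hall)", "open(d_office_hall)"]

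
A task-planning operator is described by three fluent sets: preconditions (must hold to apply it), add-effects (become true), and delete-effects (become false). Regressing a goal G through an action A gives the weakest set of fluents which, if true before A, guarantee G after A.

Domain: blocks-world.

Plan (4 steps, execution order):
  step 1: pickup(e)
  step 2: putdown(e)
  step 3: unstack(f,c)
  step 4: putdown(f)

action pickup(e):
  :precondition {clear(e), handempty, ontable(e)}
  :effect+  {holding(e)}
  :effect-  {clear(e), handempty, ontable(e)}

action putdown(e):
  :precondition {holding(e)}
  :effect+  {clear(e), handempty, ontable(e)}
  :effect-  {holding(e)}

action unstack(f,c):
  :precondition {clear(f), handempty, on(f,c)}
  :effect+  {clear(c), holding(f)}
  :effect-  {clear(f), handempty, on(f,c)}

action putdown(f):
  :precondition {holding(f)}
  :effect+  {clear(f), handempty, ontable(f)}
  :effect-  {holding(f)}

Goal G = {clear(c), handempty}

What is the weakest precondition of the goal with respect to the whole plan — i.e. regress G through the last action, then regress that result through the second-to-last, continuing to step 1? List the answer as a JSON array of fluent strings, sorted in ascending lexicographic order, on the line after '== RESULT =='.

Work backward from the goal:
  through step 4 (putdown(f)): drop {handempty}, keep {clear(c)}, require {holding(f)}
    → {clear(c), holding(f)}
  through step 3 (unstack(f,c)): drop {clear(c), holding(f)}, keep {}, require {clear(f), handempty, on(f,c)}
    → {clear(f), handempty, on(f,c)}
  through step 2 (putdown(e)): drop {handempty}, keep {clear(f), on(f,c)}, require {holding(e)}
    → {clear(f), holding(e), on(f,c)}
  through step 1 (pickup(e)): drop {holding(e)}, keep {clear(f), on(f,c)}, require {clear(e), handempty, ontable(e)}
    → {clear(e), clear(f), handempty, on(f,c), ontable(e)}

== RESULT ==
["clear(e)", "clear(f)", "handempty", "on(f,c)", "ontable(e)"]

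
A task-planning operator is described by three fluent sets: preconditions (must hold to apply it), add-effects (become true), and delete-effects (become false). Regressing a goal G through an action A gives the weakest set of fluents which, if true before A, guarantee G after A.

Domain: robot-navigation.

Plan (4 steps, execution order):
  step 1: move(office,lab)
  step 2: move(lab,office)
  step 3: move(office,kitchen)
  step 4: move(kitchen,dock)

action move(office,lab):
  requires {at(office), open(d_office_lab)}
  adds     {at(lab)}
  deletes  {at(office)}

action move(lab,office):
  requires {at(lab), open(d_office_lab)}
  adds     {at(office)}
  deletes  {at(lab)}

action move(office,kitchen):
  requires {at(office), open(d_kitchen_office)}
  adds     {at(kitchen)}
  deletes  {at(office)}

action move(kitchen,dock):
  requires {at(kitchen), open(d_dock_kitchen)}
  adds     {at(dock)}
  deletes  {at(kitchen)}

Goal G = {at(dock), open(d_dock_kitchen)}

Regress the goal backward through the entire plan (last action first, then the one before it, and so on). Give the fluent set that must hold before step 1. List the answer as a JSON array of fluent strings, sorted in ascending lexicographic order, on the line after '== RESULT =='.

Work backward from the goal:
  through step 4 (move(kitchen,dock)): drop {at(dock)}, keep {open(d_dock_kitchen)}, require {at(kitchen), open(d_dock_kitchen)}
    → {at(kitchen), open(d_dock_kitchen)}
  through step 3 (move(office,kitchen)): drop {at(kitchen)}, keep {open(d_dock_kitchen)}, require {at(office), open(d_kitchen_office)}
    → {at(office), open(d_dock_kitchen), open(d_kitchen_office)}
  through step 2 (move(lab,office)): drop {at(office)}, keep {open(d_dock_kitchen), open(d_kitchen_office)}, require {at(lab), open(d_office_lab)}
    → {at(lab), open(d_dock_kitchen), open(d_kitchen_office), open(d_office_lab)}
  through step 1 (move(office,lab)): drop {at(lab)}, keep {open(d_dock_kitchen), open(d_kitchen_office), open(d_office_lab)}, require {at(office), open(d_office_lab)}
    → {at(office), open(d_dock_kitchen), open(d_kitchen_office), open(d_office_lab)}

== RESULT ==
["at(office)", "open(d_dock_kitchen)", "open(d_kitchen_office)", "open(d_office_lab)"]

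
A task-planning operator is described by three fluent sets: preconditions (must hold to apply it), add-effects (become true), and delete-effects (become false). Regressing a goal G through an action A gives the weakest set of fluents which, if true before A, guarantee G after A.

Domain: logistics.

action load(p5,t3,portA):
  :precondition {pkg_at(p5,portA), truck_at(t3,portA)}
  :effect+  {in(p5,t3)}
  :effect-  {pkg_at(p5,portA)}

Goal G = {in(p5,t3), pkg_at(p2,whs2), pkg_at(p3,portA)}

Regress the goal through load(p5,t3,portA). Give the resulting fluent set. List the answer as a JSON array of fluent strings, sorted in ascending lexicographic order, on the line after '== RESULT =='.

Compute (G \ add) ∪ pre:
  G ∩ del = {}  (empty — regression defined)
  G \ add = {in(p5,t3), pkg_at(p2,whs2), pkg_at(p3,portA)} \ {in(p5,t3)} = {pkg_at(p2,whs2), pkg_at(p3,portA)}
  ∪ pre   = {pkg_at(p2,whs2), pkg_at(p3,portA)} ∪ {pkg_at(p5,portA), truck_at(t3,portA)}
          = {pkg_at(p2,whs2), pkg_at(p3,portA), pkg_at(p5,portA), truck_at(t3,portA)}

== RESULT ==
["pkg_at(p2,whs2)", "pkg_at(p3,portA)", "pkg_at(p5,portA)", "truck_at(t3,portA)"]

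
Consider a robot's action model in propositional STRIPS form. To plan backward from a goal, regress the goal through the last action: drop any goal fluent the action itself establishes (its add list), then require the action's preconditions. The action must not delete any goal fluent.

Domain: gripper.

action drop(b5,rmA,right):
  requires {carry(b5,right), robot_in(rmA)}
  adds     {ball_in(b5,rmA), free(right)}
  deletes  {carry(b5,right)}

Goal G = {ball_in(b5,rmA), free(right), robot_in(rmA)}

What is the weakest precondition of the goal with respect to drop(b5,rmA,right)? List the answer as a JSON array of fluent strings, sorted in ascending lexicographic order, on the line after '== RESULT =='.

Compute (G \ add) ∪ pre:
  G ∩ del = {}  (empty — regression defined)
  G \ add = {ball_in(b5,rmA), free(right), robot_in(rmA)} \ {ball_in(b5,rmA), free(right)} = {robot_in(rmA)}
  ∪ pre   = {robot_in(rmA)} ∪ {carry(b5,right), robot_in(rmA)}
          = {carry(b5,right), robot_in(rmA)}

== RESULT ==
["carry(b5,right)", "robot_in(rmA)"]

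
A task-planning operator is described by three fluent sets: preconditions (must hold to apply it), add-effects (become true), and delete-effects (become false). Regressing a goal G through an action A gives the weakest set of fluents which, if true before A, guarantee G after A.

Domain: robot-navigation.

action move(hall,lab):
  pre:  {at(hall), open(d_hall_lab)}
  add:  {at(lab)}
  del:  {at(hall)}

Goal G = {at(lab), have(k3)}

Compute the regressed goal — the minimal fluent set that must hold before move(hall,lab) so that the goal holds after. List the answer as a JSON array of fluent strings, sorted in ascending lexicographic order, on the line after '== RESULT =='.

Regress:
  G ∩ del = {}  (empty — regression defined)
  G \ add = {at(lab), have(k3)} \ {at(lab)} = {have(k3)}
  ∪ pre   = {have(k3)} ∪ {at(hall), open(d_hall_lab)}
          = {at(hall), have(k3), open(d_hall_lab)}

== RESULT ==
["at(hall)", "have(k3)", "open(d_hall_lab)"]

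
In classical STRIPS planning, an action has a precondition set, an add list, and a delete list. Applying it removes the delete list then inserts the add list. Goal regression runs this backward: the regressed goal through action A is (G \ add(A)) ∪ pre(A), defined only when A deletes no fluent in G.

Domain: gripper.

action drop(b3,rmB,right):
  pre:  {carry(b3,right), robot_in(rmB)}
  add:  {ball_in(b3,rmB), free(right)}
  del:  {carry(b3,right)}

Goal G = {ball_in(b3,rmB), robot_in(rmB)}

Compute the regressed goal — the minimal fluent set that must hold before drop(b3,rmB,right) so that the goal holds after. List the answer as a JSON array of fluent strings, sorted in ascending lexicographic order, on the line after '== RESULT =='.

Compute (G \ add) ∪ pre:
  G ∩ del = {}  (empty — regression defined)
  G \ add = {ball_in(b3,rmB), robot_in(rmB)} \ {ball_in(b3,rmB), free(right)} = {robot_in(rmB)}
  ∪ pre   = {robot_in(rmB)} ∪ {carry(b3,right), robot_in(rmB)}
          = {carry(b3,right), robot_in(rmB)}

== RESULT ==
["carry(b3,right)", "robot_in(rmB)"]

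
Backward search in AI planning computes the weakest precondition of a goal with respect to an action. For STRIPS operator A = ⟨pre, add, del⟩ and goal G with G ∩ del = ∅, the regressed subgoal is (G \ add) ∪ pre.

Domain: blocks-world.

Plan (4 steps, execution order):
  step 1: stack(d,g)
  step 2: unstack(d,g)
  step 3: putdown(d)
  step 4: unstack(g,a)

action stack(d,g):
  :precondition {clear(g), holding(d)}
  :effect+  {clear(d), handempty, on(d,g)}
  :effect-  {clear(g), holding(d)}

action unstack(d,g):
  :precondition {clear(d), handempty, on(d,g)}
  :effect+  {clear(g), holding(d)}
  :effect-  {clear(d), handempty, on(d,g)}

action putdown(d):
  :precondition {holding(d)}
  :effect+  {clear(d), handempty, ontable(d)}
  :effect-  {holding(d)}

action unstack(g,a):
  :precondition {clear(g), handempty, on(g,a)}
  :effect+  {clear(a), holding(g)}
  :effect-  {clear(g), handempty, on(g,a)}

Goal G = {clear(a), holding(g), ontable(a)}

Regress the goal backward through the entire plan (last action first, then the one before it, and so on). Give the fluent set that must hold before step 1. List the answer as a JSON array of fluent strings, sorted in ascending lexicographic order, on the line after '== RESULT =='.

Work backward from the goal:
  through step 4 (unstack(g,a)): drop {clear(a), holding(g)}, keep {ontable(a)}, require {clear(g), handempty, on(g,a)}
    → {clear(g), handempty, on(g,a), ontable(a)}
  through step 3 (putdown(d)): drop {handempty}, keep {clear(g), on(g,a), ontable(a)}, require {holding(d)}
    → {clear(g), holding(d), on(g,a), ontable(a)}
  through step 2 (unstack(d,g)): drop {clear(g), holding(d)}, keep {on(g,a), ontable(a)}, require {clear(d), handempty, on(d,g)}
    → {clear(d), handempty, on(d,g), on(g,a), ontable(a)}
  through step 1 (stack(d,g)): drop {clear(d), handempty, on(d,g)}, keep {on(g,a), ontable(a)}, require {clear(g), holding(d)}
    → {clear(g), holding(d), on(g,a), ontable(a)}

== RESULT ==
["clear(g)", "holding(d)", "on(g,a)", "ontable(a)"]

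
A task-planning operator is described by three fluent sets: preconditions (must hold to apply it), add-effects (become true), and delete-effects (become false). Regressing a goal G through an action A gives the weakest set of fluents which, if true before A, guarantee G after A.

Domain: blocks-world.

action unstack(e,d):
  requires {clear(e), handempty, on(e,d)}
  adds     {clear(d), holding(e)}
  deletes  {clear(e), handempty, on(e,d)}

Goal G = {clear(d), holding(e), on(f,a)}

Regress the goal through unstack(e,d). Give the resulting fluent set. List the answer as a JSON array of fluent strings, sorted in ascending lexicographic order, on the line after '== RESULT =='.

Regress:
  G ∩ del = {}  (empty — regression defined)
  G \ add = {clear(d), holding(e), on(f,a)} \ {clear(d), holding(e)} = {on(f,a)}
  ∪ pre   = {on(f,a)} ∪ {clear(e), handempty, on(e,d)}
          = {clear(e), handempty, on(e,d), on(f,a)}

== RESULT ==
["clear(e)", "handempty", "on(e,d)", "on(f,a)"]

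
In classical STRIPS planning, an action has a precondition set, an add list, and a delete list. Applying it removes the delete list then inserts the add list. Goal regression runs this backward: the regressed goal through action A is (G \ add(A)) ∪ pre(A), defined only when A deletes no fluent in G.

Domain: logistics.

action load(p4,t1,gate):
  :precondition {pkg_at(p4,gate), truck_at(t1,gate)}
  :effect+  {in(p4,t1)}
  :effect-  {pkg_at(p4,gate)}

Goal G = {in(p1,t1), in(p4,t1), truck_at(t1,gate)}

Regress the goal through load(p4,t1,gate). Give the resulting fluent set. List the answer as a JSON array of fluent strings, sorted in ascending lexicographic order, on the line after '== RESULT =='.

Compute (G \ add) ∪ pre:
  G ∩ del = {}  (empty — regression defined)
  G \ add = {in(p1,t1), in(p4,t1), truck_at(t1,gate)} \ {in(p4,t1)} = {in(p1,t1), truck_at(t1,gate)}
  ∪ pre   = {in(p1,t1), truck_at(t1,gate)} ∪ {pkg_at(p4,gate), truck_at(t1,gate)}
          = {in(p1,t1), pkg_at(p4,gate), truck_at(t1,gate)}

== RESULT ==
["in(p1,t1)", "pkg_at(p4,gate)", "truck_at(t1,gate)"]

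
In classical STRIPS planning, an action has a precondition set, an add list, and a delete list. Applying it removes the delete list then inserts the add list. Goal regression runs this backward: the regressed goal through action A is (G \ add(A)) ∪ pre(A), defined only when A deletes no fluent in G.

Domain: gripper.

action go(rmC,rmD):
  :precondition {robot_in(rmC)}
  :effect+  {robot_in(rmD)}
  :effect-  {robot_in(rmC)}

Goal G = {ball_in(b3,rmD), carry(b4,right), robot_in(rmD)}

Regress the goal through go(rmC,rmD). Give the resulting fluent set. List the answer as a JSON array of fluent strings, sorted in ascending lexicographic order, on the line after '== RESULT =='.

Regress:
  G ∩ del = {}  (empty — regression defined)
  G \ add = {ball_in(b3,rmD), carry(b4,right), robot_in(rmD)} \ {robot_in(rmD)} = {ball_in(b3,rmD), carry(b4,right)}
  ∪ pre   = {ball_in(b3,rmD), carry(b4,right)} ∪ {robot_in(rmC)}
          = {ball_in(b3,rmD), carry(b4,right), robot_in(rmC)}

== RESULT ==
["ball_in(b3,rmD)", "carry(b4,right)", "robot_in(rmC)"]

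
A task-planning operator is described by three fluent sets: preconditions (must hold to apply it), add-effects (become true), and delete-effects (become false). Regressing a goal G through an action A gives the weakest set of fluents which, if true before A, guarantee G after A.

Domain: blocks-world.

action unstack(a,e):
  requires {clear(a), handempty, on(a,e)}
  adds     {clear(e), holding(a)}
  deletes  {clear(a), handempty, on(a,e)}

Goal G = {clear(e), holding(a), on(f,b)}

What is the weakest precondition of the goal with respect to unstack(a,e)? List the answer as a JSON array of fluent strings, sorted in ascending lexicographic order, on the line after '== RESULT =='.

Compute (G \ add) ∪ pre:
  G ∩ del = {}  (empty — regression defined)
  G \ add = {clear(e), holding(a), on(f,b)} \ {clear(e), holding(a)} = {on(f,b)}
  ∪ pre   = {on(f,b)} ∪ {clear(a), handempty, on(a,e)}
          = {clear(a), handempty, on(a,e), on(f,b)}

== RESULT ==
["clear(a)", "handempty", "on(a,e)", "on(f,b)"]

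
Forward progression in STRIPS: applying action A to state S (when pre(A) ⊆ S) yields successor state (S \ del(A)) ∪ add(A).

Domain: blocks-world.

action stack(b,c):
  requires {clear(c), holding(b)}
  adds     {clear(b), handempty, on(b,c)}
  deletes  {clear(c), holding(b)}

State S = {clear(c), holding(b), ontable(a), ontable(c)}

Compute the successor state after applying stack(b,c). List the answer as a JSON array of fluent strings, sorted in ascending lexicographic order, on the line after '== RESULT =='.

Progress:
  pre ⊆ S: {clear(c), holding(b)} ⊆ S  — applicable
  S \ del = {ontable(a), ontable(c)}
  ∪ add   = {clear(b), handempty, on(b,c), ontable(a), ontable(c)}

== RESULT ==
["clear(b)", "handempty", "on(b,c)", "ontable(a)", "ontable(c)"]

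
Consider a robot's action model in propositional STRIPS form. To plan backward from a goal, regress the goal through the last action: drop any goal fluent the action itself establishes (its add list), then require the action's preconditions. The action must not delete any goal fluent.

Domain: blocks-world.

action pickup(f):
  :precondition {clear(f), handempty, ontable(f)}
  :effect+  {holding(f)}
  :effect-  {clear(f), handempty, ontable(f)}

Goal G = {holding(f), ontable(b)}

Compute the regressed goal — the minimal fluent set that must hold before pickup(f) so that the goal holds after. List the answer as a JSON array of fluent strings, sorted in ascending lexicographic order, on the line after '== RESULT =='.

Regress:
  G ∩ del = {}  (empty — regression defined)
  G \ add = {holding(f), ontable(b)} \ {holding(f)} = {ontable(b)}
  ∪ pre   = {ontable(b)} ∪ {clear(f), handempty, ontable(f)}
          = {clear(f), handempty, ontable(b), ontable(f)}

== RESULT ==
["clear(f)", "handempty", "ontable(b)", "ontable(f)"]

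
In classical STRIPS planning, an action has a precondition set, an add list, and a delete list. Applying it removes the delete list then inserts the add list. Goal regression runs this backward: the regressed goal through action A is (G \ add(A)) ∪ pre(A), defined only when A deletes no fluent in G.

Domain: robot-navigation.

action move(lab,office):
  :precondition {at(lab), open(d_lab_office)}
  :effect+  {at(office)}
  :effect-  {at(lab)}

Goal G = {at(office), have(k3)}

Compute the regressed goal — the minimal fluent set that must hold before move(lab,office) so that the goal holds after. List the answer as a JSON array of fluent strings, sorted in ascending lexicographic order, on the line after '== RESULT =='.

Compute (G \ add) ∪ pre:
  G ∩ del = {}  (empty — regression defined)
  G \ add = {at(office), have(k3)} \ {at(office)} = {have(k3)}
  ∪ pre   = {have(k3)} ∪ {at(lab), open(d_lab_office)}
          = {at(lab), have(k3), open(d_lab_office)}

== RESULT ==
["at(lab)", "have(k3)", "open(d_lab_office)"]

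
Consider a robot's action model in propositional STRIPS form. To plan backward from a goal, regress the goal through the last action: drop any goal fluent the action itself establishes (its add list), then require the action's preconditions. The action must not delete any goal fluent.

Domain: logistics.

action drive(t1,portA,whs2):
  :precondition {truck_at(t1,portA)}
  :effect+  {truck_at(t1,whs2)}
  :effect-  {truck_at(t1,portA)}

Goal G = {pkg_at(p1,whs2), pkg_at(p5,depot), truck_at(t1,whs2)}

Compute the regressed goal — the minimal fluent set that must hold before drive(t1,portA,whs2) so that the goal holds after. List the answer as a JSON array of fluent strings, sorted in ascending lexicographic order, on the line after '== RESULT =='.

Regress:
  G ∩ del = {}  (empty — regression defined)
  G \ add = {pkg_at(p1,whs2), pkg_at(p5,depot), truck_at(t1,whs2)} \ {truck_at(t1,whs2)} = {pkg_at(p1,whs2), pkg_at(p5,depot)}
  ∪ pre   = {pkg_at(p1,whs2), pkg_at(p5,depot)} ∪ {truck_at(t1,portA)}
          = {pkg_at(p1,whs2), pkg_at(p5,depot), truck_at(t1,portA)}

== RESULT ==
["pkg_at(p1,whs2)", "pkg_at(p5,depot)", "truck_at(t1,portA)"]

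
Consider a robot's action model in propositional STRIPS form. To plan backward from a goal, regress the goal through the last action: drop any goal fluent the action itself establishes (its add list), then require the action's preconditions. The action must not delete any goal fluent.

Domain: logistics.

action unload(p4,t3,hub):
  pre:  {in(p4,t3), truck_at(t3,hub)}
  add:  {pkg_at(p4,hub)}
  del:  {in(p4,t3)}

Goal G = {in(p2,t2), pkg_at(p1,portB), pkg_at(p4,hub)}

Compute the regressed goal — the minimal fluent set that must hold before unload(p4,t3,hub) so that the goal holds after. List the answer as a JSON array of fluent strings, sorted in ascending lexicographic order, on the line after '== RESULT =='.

Compute (G \ add) ∪ pre:
  G ∩ del = {}  (empty — regression defined)
  G \ add = {in(p2,t2), pkg_at(p1,portB), pkg_at(p4,hub)} \ {pkg_at(p4,hub)} = {in(p2,t2), pkg_at(p1,portB)}
  ∪ pre   = {in(p2,t2), pkg_at(p1,portB)} ∪ {in(p4,t3), truck_at(t3,hub)}
          = {in(p2,t2), in(p4,t3), pkg_at(p1,portB), truck_at(t3,hub)}

== RESULT ==
["in(p2,t2)", "in(p4,t3)", "pkg_at(p1,portB)", "truck_at(t3,hub)"]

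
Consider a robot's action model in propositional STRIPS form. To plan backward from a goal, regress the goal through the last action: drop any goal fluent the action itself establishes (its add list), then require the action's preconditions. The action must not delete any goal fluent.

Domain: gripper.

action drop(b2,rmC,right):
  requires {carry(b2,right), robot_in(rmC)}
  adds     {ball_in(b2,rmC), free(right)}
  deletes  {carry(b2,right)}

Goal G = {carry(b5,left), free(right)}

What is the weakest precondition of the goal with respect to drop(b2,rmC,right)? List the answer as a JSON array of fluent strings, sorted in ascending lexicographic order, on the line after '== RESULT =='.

Compute (G \ add) ∪ pre:
  G ∩ del = {}  (empty — regression defined)
  G \ add = {carry(b5,left), free(right)} \ {ball_in(b2,rmC), free(right)} = {carry(b5,left)}
  ∪ pre   = {carry(b5,left)} ∪ {carry(b2,right), robot_in(rmC)}
          = {carry(b2,right), carry(b5,left), robot_in(rmC)}

== RESULT ==
["carry(b2,right)", "carry(b5,left)", "robot_in(rmC)"]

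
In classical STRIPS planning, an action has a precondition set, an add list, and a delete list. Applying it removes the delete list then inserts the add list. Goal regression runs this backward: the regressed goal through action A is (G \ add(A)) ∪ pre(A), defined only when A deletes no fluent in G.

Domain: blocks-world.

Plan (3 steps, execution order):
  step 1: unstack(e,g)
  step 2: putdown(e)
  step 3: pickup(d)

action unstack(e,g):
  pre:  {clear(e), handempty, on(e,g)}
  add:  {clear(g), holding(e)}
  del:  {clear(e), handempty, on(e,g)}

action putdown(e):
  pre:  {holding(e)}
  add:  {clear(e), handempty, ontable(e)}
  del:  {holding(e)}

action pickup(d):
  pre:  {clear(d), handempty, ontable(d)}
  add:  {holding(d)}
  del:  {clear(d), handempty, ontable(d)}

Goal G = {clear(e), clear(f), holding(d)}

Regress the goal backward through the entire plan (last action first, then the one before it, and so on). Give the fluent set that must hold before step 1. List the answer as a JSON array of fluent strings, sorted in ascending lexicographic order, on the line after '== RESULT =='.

Regress step by step:
  through step 3 (pickup(d)): drop {holding(d)}, keep {clear(e), clear(f)}, require {clear(d), handempty, ontable(d)}
    → {clear(d), clear(e), clear(f), handempty, ontable(d)}
  through step 2 (putdown(e)): drop {clear(e), handempty}, keep {clear(d), clear(f), ontable(d)}, require {holding(e)}
    → {clear(d), clear(f), holding(e), ontable(d)}
  through step 1 (unstack(e,g)): drop {holding(e)}, keep {clear(d), clear(f), ontable(d)}, require {clear(e), handempty, on(e,g)}
    → {clear(d), clear(e), clear(f), handempty, on(e,g), ontable(d)}

== RESULT ==
["clear(d)", "clear(e)", "clear(f)", "handempty", "on(e,g)", "ontable(d)"]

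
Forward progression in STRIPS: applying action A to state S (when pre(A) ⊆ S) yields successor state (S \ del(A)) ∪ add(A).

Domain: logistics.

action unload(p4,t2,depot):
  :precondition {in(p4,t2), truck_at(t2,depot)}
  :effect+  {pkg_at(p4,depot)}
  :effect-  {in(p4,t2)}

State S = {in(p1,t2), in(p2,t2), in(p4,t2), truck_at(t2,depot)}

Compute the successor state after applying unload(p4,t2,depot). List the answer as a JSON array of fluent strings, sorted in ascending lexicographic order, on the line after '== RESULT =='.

Compute (S \ del) ∪ add:
  pre ⊆ S: {in(p4,t2), truck_at(t2,depot)} ⊆ S  — applicable
  S \ del = {in(p1,t2), in(p2,t2), truck_at(t2,depot)}
  ∪ add   = {in(p1,t2), in(p2,t2), pkg_at(p4,depot), truck_at(t2,depot)}

== RESULT ==
["in(p1,t2)", "in(p2,t2)", "pkg_at(p4,depot)", "truck_at(t2,depot)"]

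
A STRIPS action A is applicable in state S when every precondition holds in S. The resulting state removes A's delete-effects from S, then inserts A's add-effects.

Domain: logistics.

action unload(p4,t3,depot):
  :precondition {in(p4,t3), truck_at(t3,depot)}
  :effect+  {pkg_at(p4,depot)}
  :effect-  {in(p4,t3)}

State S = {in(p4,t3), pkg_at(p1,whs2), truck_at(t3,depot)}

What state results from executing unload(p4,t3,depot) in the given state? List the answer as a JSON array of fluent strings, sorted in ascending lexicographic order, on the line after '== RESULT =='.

Progress:
  pre ⊆ S: {in(p4,t3), truck_at(t3,depot)} ⊆ S  — applicable
  S \ del = {pkg_at(p1,whs2), truck_at(t3,depot)}
  ∪ add   = {pkg_at(p1,whs2), pkg_at(p4,depot), truck_at(t3,depot)}

== RESULT ==
["pkg_at(p1,whs2)", "pkg_at(p4,depot)", "truck_at(t3,depot)"]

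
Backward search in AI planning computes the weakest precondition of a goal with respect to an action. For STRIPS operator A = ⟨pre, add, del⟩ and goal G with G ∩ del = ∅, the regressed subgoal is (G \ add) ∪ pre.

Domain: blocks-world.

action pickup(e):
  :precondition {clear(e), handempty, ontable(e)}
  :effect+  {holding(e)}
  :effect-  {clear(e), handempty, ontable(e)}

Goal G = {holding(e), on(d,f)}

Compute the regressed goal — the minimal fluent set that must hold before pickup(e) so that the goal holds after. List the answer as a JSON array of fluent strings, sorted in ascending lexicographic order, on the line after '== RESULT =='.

Regress:
  G ∩ del = {}  (empty — regression defined)
  G \ add = {holding(e), on(d,f)} \ {holding(e)} = {on(d,f)}
  ∪ pre   = {on(d,f)} ∪ {clear(e), handempty, ontable(e)}
          = {clear(e), handempty, on(d,f), ontable(e)}

== RESULT ==
["clear(e)", "handempty", "on(d,f)", "ontable(e)"]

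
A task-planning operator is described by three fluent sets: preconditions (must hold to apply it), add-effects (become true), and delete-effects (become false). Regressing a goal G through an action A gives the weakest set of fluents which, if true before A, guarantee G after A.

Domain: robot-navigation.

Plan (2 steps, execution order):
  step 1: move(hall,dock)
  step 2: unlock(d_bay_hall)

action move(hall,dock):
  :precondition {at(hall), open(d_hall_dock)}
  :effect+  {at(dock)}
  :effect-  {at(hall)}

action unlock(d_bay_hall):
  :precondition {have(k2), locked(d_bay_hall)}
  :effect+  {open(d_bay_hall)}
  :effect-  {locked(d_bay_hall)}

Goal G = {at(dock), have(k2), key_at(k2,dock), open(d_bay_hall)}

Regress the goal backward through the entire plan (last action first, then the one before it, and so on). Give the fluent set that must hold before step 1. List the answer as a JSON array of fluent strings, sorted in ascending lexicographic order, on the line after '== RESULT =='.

Work backward from the goal:
  through step 2 (unlock(d_bay_hall)): drop {open(d_bay_hall)}, keep {at(dock), have(k2), key_at(k2,dock)}, require {have(k2), locked(d_bay_hall)}
    → {at(dock), have(k2), key_at(k2,dock), locked(d_bay_hall)}
  through step 1 (move(hall,dock)): drop {at(dock)}, keep {have(k2), key_at(k2,dock), locked(d_bay_hall)}, require {at(hall), open(d_hall_dock)}
    → {at(hall), have(k2), key_at(k2,dock), locked(d_bay_hall), open(d_hall_dock)}

== RESULT ==
["at(hall)", "have(k2)", "key_at(k2,dock)", "locked(d_bay_hall)", "open(d_hall_dock)"]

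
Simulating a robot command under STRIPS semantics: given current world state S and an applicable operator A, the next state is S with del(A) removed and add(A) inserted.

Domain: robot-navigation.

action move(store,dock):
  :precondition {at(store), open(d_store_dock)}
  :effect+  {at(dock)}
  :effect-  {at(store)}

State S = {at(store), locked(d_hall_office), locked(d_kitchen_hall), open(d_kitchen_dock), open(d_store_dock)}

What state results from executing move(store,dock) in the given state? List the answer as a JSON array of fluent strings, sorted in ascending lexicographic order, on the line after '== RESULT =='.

Progress:
  pre ⊆ S: {at(store), open(d_store_dock)} ⊆ S  — applicable
  S \ del = {locked(d_hall_office), locked(d_kitchen_hall), open(d_kitchen_dock), open(d_store_dock)}
  ∪ add   = {at(dock), locked(d_hall_office), locked(d_kitchen_hall), open(d_kitchen_dock), open(d_store_dock)}

== RESULT ==
["at(dock)", "locked(d_hall_office)", "locked(d_kitchen_hall)", "open(d_kitchen_dock)", "open(d_store_dock)"]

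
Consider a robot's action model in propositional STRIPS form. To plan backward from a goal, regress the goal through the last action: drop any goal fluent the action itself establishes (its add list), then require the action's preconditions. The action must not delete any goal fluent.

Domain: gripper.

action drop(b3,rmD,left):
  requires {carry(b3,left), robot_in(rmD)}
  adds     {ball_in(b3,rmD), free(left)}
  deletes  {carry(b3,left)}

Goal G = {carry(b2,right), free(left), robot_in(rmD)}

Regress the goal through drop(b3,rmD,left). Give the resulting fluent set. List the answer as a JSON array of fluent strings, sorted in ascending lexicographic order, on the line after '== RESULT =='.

Compute (G \ add) ∪ pre:
  G ∩ del = {}  (empty — regression defined)
  G \ add = {carry(b2,right), free(left), robot_in(rmD)} \ {ball_in(b3,rmD), free(left)} = {carry(b2,right), robot_in(rmD)}
  ∪ pre   = {carry(b2,right), robot_in(rmD)} ∪ {carry(b3,left), robot_in(rmD)}
          = {carry(b2,right), carry(b3,left), robot_in(rmD)}

== RESULT ==
["carry(b2,right)", "carry(b3,left)", "robot_in(rmD)"]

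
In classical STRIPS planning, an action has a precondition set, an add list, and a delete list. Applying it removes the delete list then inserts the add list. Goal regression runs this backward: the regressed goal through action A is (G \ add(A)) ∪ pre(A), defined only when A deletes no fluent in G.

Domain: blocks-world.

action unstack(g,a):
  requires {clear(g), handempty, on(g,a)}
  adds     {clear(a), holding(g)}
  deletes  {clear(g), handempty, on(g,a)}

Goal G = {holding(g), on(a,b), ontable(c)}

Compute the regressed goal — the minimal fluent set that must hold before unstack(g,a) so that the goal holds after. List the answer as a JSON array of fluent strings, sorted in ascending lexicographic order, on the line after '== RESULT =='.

Compute (G \ add) ∪ pre:
  G ∩ del = {}  (empty — regression defined)
  G \ add = {holding(g), on(a,b), ontable(c)} \ {clear(a), holding(g)} = {on(a,b), ontable(c)}
  ∪ pre   = {on(a,b), ontable(c)} ∪ {clear(g), handempty, on(g,a)}
          = {clear(g), handempty, on(a,b), on(g,a), ontable(c)}

== RESULT ==
["clear(g)", "handempty", "on(a,b)", "on(g,a)", "ontable(c)"]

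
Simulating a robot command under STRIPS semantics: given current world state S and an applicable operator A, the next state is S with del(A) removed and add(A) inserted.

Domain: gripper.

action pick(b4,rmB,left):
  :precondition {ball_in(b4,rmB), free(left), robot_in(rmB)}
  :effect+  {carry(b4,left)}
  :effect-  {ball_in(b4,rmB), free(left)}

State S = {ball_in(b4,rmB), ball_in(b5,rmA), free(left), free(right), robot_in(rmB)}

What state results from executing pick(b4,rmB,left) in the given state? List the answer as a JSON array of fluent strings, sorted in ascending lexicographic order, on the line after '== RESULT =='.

Progress:
  pre ⊆ S: {ball_in(b4,rmB), free(left), robot_in(rmB)} ⊆ S  — applicable
  S \ del = {ball_in(b5,rmA), free(right), robot_in(rmB)}
  ∪ add   = {ball_in(b5,rmA), carry(b4,left), free(right), robot_in(rmB)}

== RESULT ==
["ball_in(b5,rmA)", "carry(b4,left)", "free(right)", "robot_in(rmB)"]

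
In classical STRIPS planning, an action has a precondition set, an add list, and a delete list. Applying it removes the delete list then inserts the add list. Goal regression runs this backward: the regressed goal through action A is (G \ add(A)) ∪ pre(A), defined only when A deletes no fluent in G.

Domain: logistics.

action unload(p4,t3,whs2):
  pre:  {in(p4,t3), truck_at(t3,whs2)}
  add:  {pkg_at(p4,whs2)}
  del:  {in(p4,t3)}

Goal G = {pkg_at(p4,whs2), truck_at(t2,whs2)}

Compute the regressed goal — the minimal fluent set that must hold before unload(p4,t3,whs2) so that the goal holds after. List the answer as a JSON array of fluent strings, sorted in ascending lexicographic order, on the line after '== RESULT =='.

Regress:
  G ∩ del = {}  (empty — regression defined)
  G \ add = {pkg_at(p4,whs2), truck_at(t2,whs2)} \ {pkg_at(p4,whs2)} = {truck_at(t2,whs2)}
  ∪ pre   = {truck_at(t2,whs2)} ∪ {in(p4,t3), truck_at(t3,whs2)}
          = {in(p4,t3), truck_at(t2,whs2), truck_at(t3,whs2)}

== RESULT ==
["in(p4,t3)", "truck_at(t2,whs2)", "truck_at(t3,whs2)"]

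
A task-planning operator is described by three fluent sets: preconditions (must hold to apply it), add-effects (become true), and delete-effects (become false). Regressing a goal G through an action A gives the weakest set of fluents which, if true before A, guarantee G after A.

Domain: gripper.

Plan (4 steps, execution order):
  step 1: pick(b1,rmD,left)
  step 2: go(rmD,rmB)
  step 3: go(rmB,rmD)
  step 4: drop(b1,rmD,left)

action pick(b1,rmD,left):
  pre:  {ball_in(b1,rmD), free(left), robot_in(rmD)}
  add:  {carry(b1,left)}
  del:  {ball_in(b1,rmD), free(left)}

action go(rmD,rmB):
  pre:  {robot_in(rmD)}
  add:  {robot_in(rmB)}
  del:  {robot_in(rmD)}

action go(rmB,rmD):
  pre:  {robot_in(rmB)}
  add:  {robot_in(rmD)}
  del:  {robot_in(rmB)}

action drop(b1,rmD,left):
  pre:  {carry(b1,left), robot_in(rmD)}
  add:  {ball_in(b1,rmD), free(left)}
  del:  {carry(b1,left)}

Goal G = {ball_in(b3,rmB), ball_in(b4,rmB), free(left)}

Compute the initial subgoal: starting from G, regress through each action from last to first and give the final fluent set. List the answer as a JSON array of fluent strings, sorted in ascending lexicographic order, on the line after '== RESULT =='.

Regress step by step:
  through step 4 (drop(b1,rmD,left)): drop {free(left)}, keep {ball_in(b3,rmB), ball_in(b4,rmB)}, require {carry(b1,left), robot_in(rmD)}
    → {ball_in(b3,rmB), ball_in(b4,rmB), carry(b1,left), robot_in(rmD)}
  through step 3 (go(rmB,rmD)): drop {robot_in(rmD)}, keep {ball_in(b3,rmB), ball_in(b4,rmB), carry(b1,left)}, require {robot_in(rmB)}
    → {ball_in(b3,rmB), ball_in(b4,rmB), carry(b1,left), robot_in(rmB)}
  through step 2 (go(rmD,rmB)): drop {robot_in(rmB)}, keep {ball_in(b3,rmB), ball_in(b4,rmB), carry(b1,left)}, require {robot_in(rmD)}
    → {ball_in(b3,rmB), ball_in(b4,rmB), carry(b1,left), robot_in(rmD)}
  through step 1 (pick(b1,rmD,left)): drop {carry(b1,left)}, keep {ball_in(b3,rmB), ball_in(b4,rmB), robot_in(rmD)}, require {ball_in(b1,rmD), free(left), robot_in(rmD)}
    → {ball_in(b1,rmD), ball_in(b3,rmB), ball_in(b4,rmB), free(left), robot_in(rmD)}

== RESULT ==
["ball_in(b1,rmD)", "ball_in(b3,rmB)", "ball_in(b4,rmB)", "free(left)", "robot_in(rmD)"]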